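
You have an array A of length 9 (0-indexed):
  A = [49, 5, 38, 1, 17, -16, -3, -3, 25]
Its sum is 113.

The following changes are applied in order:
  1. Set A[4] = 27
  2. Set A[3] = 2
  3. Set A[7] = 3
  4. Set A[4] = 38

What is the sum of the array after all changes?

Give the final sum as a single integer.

Answer: 141

Derivation:
Initial sum: 113
Change 1: A[4] 17 -> 27, delta = 10, sum = 123
Change 2: A[3] 1 -> 2, delta = 1, sum = 124
Change 3: A[7] -3 -> 3, delta = 6, sum = 130
Change 4: A[4] 27 -> 38, delta = 11, sum = 141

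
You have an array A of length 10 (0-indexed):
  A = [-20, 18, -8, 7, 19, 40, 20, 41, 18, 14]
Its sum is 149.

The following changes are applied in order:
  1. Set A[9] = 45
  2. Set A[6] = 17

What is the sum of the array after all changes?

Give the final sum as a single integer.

Initial sum: 149
Change 1: A[9] 14 -> 45, delta = 31, sum = 180
Change 2: A[6] 20 -> 17, delta = -3, sum = 177

Answer: 177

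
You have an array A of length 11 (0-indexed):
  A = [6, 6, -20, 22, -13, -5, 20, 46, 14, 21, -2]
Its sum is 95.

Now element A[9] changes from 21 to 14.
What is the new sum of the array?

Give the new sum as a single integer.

Old value at index 9: 21
New value at index 9: 14
Delta = 14 - 21 = -7
New sum = old_sum + delta = 95 + (-7) = 88

Answer: 88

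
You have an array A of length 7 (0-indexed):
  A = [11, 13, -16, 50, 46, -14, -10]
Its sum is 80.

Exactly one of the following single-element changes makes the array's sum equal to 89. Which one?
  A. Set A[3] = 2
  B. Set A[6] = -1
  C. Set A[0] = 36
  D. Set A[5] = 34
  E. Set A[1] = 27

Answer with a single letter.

Option A: A[3] 50->2, delta=-48, new_sum=80+(-48)=32
Option B: A[6] -10->-1, delta=9, new_sum=80+(9)=89 <-- matches target
Option C: A[0] 11->36, delta=25, new_sum=80+(25)=105
Option D: A[5] -14->34, delta=48, new_sum=80+(48)=128
Option E: A[1] 13->27, delta=14, new_sum=80+(14)=94

Answer: B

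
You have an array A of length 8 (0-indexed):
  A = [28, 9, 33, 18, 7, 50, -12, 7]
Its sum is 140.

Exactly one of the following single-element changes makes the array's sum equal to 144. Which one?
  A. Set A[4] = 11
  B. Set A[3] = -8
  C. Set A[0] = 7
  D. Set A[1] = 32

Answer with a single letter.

Option A: A[4] 7->11, delta=4, new_sum=140+(4)=144 <-- matches target
Option B: A[3] 18->-8, delta=-26, new_sum=140+(-26)=114
Option C: A[0] 28->7, delta=-21, new_sum=140+(-21)=119
Option D: A[1] 9->32, delta=23, new_sum=140+(23)=163

Answer: A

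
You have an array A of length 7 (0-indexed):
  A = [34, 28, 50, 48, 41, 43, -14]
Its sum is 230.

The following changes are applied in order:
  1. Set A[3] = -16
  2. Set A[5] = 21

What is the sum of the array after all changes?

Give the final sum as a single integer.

Initial sum: 230
Change 1: A[3] 48 -> -16, delta = -64, sum = 166
Change 2: A[5] 43 -> 21, delta = -22, sum = 144

Answer: 144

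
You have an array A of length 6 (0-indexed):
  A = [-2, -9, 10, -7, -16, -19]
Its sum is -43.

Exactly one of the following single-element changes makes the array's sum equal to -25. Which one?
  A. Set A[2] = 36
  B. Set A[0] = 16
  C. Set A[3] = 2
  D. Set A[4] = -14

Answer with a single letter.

Option A: A[2] 10->36, delta=26, new_sum=-43+(26)=-17
Option B: A[0] -2->16, delta=18, new_sum=-43+(18)=-25 <-- matches target
Option C: A[3] -7->2, delta=9, new_sum=-43+(9)=-34
Option D: A[4] -16->-14, delta=2, new_sum=-43+(2)=-41

Answer: B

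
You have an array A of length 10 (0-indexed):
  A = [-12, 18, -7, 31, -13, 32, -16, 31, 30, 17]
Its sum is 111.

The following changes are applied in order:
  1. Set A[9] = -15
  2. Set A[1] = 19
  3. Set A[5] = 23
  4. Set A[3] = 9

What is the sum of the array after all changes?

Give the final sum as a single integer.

Initial sum: 111
Change 1: A[9] 17 -> -15, delta = -32, sum = 79
Change 2: A[1] 18 -> 19, delta = 1, sum = 80
Change 3: A[5] 32 -> 23, delta = -9, sum = 71
Change 4: A[3] 31 -> 9, delta = -22, sum = 49

Answer: 49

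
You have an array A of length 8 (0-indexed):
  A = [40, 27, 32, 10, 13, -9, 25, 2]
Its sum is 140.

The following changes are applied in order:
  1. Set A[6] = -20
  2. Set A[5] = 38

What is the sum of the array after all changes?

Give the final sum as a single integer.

Initial sum: 140
Change 1: A[6] 25 -> -20, delta = -45, sum = 95
Change 2: A[5] -9 -> 38, delta = 47, sum = 142

Answer: 142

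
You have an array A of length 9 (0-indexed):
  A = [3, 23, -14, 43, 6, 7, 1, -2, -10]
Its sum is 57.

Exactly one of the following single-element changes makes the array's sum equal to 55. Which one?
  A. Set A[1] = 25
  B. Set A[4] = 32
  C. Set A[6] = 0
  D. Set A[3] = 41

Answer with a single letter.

Option A: A[1] 23->25, delta=2, new_sum=57+(2)=59
Option B: A[4] 6->32, delta=26, new_sum=57+(26)=83
Option C: A[6] 1->0, delta=-1, new_sum=57+(-1)=56
Option D: A[3] 43->41, delta=-2, new_sum=57+(-2)=55 <-- matches target

Answer: D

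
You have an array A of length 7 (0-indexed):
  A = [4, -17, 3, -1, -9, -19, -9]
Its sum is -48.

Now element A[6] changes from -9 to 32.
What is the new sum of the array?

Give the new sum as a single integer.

Answer: -7

Derivation:
Old value at index 6: -9
New value at index 6: 32
Delta = 32 - -9 = 41
New sum = old_sum + delta = -48 + (41) = -7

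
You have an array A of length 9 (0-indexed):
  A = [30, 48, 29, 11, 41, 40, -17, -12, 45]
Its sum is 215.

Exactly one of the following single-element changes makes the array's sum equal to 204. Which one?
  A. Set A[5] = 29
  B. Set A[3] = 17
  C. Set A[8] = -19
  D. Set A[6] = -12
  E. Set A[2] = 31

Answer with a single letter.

Answer: A

Derivation:
Option A: A[5] 40->29, delta=-11, new_sum=215+(-11)=204 <-- matches target
Option B: A[3] 11->17, delta=6, new_sum=215+(6)=221
Option C: A[8] 45->-19, delta=-64, new_sum=215+(-64)=151
Option D: A[6] -17->-12, delta=5, new_sum=215+(5)=220
Option E: A[2] 29->31, delta=2, new_sum=215+(2)=217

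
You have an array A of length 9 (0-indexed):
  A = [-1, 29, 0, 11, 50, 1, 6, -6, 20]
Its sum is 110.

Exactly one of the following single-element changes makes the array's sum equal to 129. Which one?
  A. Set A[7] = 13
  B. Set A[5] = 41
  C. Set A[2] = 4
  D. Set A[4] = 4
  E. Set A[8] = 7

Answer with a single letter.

Option A: A[7] -6->13, delta=19, new_sum=110+(19)=129 <-- matches target
Option B: A[5] 1->41, delta=40, new_sum=110+(40)=150
Option C: A[2] 0->4, delta=4, new_sum=110+(4)=114
Option D: A[4] 50->4, delta=-46, new_sum=110+(-46)=64
Option E: A[8] 20->7, delta=-13, new_sum=110+(-13)=97

Answer: A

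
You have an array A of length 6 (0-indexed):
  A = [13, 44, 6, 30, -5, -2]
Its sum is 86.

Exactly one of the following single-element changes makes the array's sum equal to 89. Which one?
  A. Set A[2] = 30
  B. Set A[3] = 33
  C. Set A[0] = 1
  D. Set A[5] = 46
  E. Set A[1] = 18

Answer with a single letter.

Answer: B

Derivation:
Option A: A[2] 6->30, delta=24, new_sum=86+(24)=110
Option B: A[3] 30->33, delta=3, new_sum=86+(3)=89 <-- matches target
Option C: A[0] 13->1, delta=-12, new_sum=86+(-12)=74
Option D: A[5] -2->46, delta=48, new_sum=86+(48)=134
Option E: A[1] 44->18, delta=-26, new_sum=86+(-26)=60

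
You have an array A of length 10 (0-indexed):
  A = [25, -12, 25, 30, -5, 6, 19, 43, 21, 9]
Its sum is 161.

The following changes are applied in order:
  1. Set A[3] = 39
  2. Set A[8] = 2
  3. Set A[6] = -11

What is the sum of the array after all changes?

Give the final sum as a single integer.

Initial sum: 161
Change 1: A[3] 30 -> 39, delta = 9, sum = 170
Change 2: A[8] 21 -> 2, delta = -19, sum = 151
Change 3: A[6] 19 -> -11, delta = -30, sum = 121

Answer: 121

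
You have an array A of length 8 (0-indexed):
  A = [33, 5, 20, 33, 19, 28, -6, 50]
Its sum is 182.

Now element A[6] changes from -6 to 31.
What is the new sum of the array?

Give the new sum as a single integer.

Answer: 219

Derivation:
Old value at index 6: -6
New value at index 6: 31
Delta = 31 - -6 = 37
New sum = old_sum + delta = 182 + (37) = 219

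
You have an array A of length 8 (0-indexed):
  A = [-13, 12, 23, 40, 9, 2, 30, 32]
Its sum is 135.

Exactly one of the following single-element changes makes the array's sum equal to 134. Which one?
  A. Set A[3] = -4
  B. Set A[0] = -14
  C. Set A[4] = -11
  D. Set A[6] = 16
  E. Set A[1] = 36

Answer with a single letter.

Option A: A[3] 40->-4, delta=-44, new_sum=135+(-44)=91
Option B: A[0] -13->-14, delta=-1, new_sum=135+(-1)=134 <-- matches target
Option C: A[4] 9->-11, delta=-20, new_sum=135+(-20)=115
Option D: A[6] 30->16, delta=-14, new_sum=135+(-14)=121
Option E: A[1] 12->36, delta=24, new_sum=135+(24)=159

Answer: B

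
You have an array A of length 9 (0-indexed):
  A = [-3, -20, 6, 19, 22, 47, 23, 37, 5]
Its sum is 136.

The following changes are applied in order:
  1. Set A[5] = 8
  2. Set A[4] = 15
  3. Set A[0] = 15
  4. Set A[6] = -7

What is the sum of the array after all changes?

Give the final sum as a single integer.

Initial sum: 136
Change 1: A[5] 47 -> 8, delta = -39, sum = 97
Change 2: A[4] 22 -> 15, delta = -7, sum = 90
Change 3: A[0] -3 -> 15, delta = 18, sum = 108
Change 4: A[6] 23 -> -7, delta = -30, sum = 78

Answer: 78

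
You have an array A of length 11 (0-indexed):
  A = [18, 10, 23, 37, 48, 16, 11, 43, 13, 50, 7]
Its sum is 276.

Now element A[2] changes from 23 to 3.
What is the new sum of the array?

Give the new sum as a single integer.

Answer: 256

Derivation:
Old value at index 2: 23
New value at index 2: 3
Delta = 3 - 23 = -20
New sum = old_sum + delta = 276 + (-20) = 256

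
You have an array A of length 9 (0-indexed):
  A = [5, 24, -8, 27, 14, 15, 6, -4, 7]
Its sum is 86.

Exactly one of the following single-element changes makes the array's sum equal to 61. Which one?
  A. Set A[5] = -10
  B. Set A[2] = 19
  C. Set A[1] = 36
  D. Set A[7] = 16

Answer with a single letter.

Option A: A[5] 15->-10, delta=-25, new_sum=86+(-25)=61 <-- matches target
Option B: A[2] -8->19, delta=27, new_sum=86+(27)=113
Option C: A[1] 24->36, delta=12, new_sum=86+(12)=98
Option D: A[7] -4->16, delta=20, new_sum=86+(20)=106

Answer: A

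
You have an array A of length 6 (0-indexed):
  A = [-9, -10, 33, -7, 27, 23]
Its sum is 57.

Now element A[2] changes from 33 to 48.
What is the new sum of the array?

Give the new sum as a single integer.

Old value at index 2: 33
New value at index 2: 48
Delta = 48 - 33 = 15
New sum = old_sum + delta = 57 + (15) = 72

Answer: 72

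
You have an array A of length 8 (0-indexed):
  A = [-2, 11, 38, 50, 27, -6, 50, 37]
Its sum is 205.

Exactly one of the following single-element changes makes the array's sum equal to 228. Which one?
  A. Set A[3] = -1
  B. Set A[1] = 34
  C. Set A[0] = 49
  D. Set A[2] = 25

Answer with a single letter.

Answer: B

Derivation:
Option A: A[3] 50->-1, delta=-51, new_sum=205+(-51)=154
Option B: A[1] 11->34, delta=23, new_sum=205+(23)=228 <-- matches target
Option C: A[0] -2->49, delta=51, new_sum=205+(51)=256
Option D: A[2] 38->25, delta=-13, new_sum=205+(-13)=192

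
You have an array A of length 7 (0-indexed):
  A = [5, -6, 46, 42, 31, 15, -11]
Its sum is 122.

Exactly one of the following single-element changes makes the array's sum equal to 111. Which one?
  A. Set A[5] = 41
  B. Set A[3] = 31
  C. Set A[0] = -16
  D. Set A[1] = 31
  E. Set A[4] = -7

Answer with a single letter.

Option A: A[5] 15->41, delta=26, new_sum=122+(26)=148
Option B: A[3] 42->31, delta=-11, new_sum=122+(-11)=111 <-- matches target
Option C: A[0] 5->-16, delta=-21, new_sum=122+(-21)=101
Option D: A[1] -6->31, delta=37, new_sum=122+(37)=159
Option E: A[4] 31->-7, delta=-38, new_sum=122+(-38)=84

Answer: B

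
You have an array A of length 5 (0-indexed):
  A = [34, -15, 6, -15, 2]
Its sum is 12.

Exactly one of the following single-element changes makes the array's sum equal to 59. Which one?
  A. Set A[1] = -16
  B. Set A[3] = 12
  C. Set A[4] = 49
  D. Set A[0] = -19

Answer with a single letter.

Answer: C

Derivation:
Option A: A[1] -15->-16, delta=-1, new_sum=12+(-1)=11
Option B: A[3] -15->12, delta=27, new_sum=12+(27)=39
Option C: A[4] 2->49, delta=47, new_sum=12+(47)=59 <-- matches target
Option D: A[0] 34->-19, delta=-53, new_sum=12+(-53)=-41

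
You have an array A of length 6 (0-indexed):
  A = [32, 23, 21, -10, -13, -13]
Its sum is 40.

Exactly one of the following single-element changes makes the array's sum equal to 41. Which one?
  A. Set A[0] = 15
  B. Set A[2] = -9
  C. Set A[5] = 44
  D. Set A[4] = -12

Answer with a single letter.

Option A: A[0] 32->15, delta=-17, new_sum=40+(-17)=23
Option B: A[2] 21->-9, delta=-30, new_sum=40+(-30)=10
Option C: A[5] -13->44, delta=57, new_sum=40+(57)=97
Option D: A[4] -13->-12, delta=1, new_sum=40+(1)=41 <-- matches target

Answer: D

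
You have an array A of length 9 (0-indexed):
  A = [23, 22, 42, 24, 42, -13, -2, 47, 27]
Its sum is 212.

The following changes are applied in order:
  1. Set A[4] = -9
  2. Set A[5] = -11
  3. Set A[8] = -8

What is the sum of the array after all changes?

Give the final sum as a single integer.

Answer: 128

Derivation:
Initial sum: 212
Change 1: A[4] 42 -> -9, delta = -51, sum = 161
Change 2: A[5] -13 -> -11, delta = 2, sum = 163
Change 3: A[8] 27 -> -8, delta = -35, sum = 128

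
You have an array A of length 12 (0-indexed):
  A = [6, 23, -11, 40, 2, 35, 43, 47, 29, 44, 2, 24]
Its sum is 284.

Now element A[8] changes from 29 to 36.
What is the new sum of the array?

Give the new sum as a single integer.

Answer: 291

Derivation:
Old value at index 8: 29
New value at index 8: 36
Delta = 36 - 29 = 7
New sum = old_sum + delta = 284 + (7) = 291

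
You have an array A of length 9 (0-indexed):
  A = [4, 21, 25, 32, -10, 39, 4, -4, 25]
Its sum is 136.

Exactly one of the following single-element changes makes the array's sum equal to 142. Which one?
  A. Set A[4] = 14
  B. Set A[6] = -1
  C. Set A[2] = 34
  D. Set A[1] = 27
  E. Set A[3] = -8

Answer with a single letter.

Option A: A[4] -10->14, delta=24, new_sum=136+(24)=160
Option B: A[6] 4->-1, delta=-5, new_sum=136+(-5)=131
Option C: A[2] 25->34, delta=9, new_sum=136+(9)=145
Option D: A[1] 21->27, delta=6, new_sum=136+(6)=142 <-- matches target
Option E: A[3] 32->-8, delta=-40, new_sum=136+(-40)=96

Answer: D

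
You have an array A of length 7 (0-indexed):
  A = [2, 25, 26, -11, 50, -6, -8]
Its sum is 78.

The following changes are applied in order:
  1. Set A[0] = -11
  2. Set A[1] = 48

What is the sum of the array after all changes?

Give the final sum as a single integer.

Initial sum: 78
Change 1: A[0] 2 -> -11, delta = -13, sum = 65
Change 2: A[1] 25 -> 48, delta = 23, sum = 88

Answer: 88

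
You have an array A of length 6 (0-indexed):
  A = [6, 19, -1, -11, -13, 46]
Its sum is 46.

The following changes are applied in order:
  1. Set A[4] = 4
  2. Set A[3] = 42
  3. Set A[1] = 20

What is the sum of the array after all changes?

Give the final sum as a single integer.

Answer: 117

Derivation:
Initial sum: 46
Change 1: A[4] -13 -> 4, delta = 17, sum = 63
Change 2: A[3] -11 -> 42, delta = 53, sum = 116
Change 3: A[1] 19 -> 20, delta = 1, sum = 117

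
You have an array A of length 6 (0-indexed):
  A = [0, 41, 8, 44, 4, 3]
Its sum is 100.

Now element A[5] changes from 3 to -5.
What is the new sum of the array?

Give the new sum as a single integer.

Answer: 92

Derivation:
Old value at index 5: 3
New value at index 5: -5
Delta = -5 - 3 = -8
New sum = old_sum + delta = 100 + (-8) = 92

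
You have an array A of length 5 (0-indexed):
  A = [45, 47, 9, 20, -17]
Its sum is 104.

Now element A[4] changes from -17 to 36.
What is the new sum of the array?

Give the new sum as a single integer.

Old value at index 4: -17
New value at index 4: 36
Delta = 36 - -17 = 53
New sum = old_sum + delta = 104 + (53) = 157

Answer: 157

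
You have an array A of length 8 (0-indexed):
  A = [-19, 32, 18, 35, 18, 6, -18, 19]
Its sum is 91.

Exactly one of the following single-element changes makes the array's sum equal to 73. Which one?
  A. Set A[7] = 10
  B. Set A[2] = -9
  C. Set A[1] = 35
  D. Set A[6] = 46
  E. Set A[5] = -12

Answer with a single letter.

Option A: A[7] 19->10, delta=-9, new_sum=91+(-9)=82
Option B: A[2] 18->-9, delta=-27, new_sum=91+(-27)=64
Option C: A[1] 32->35, delta=3, new_sum=91+(3)=94
Option D: A[6] -18->46, delta=64, new_sum=91+(64)=155
Option E: A[5] 6->-12, delta=-18, new_sum=91+(-18)=73 <-- matches target

Answer: E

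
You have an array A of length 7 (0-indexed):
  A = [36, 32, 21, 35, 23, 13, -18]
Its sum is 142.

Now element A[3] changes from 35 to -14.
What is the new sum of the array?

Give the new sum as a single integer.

Answer: 93

Derivation:
Old value at index 3: 35
New value at index 3: -14
Delta = -14 - 35 = -49
New sum = old_sum + delta = 142 + (-49) = 93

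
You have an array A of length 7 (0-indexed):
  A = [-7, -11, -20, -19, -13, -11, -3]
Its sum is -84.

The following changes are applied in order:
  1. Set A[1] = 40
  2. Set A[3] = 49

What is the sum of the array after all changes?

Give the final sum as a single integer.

Answer: 35

Derivation:
Initial sum: -84
Change 1: A[1] -11 -> 40, delta = 51, sum = -33
Change 2: A[3] -19 -> 49, delta = 68, sum = 35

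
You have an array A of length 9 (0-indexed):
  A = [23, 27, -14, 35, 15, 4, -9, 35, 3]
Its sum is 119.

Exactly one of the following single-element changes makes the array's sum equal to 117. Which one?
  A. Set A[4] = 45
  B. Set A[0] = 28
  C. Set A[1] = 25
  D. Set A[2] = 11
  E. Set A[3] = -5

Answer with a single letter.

Option A: A[4] 15->45, delta=30, new_sum=119+(30)=149
Option B: A[0] 23->28, delta=5, new_sum=119+(5)=124
Option C: A[1] 27->25, delta=-2, new_sum=119+(-2)=117 <-- matches target
Option D: A[2] -14->11, delta=25, new_sum=119+(25)=144
Option E: A[3] 35->-5, delta=-40, new_sum=119+(-40)=79

Answer: C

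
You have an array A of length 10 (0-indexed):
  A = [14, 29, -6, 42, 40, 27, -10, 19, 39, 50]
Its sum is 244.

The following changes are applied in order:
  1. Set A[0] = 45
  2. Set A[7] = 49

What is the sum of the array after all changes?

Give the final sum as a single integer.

Initial sum: 244
Change 1: A[0] 14 -> 45, delta = 31, sum = 275
Change 2: A[7] 19 -> 49, delta = 30, sum = 305

Answer: 305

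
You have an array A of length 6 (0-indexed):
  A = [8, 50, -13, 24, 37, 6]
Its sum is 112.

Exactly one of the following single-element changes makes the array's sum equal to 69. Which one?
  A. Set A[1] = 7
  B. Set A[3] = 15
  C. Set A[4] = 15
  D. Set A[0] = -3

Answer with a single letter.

Answer: A

Derivation:
Option A: A[1] 50->7, delta=-43, new_sum=112+(-43)=69 <-- matches target
Option B: A[3] 24->15, delta=-9, new_sum=112+(-9)=103
Option C: A[4] 37->15, delta=-22, new_sum=112+(-22)=90
Option D: A[0] 8->-3, delta=-11, new_sum=112+(-11)=101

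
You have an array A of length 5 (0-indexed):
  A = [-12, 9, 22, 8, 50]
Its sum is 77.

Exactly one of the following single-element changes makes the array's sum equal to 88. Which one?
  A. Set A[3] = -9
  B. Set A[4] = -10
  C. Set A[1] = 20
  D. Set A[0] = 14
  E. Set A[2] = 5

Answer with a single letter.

Option A: A[3] 8->-9, delta=-17, new_sum=77+(-17)=60
Option B: A[4] 50->-10, delta=-60, new_sum=77+(-60)=17
Option C: A[1] 9->20, delta=11, new_sum=77+(11)=88 <-- matches target
Option D: A[0] -12->14, delta=26, new_sum=77+(26)=103
Option E: A[2] 22->5, delta=-17, new_sum=77+(-17)=60

Answer: C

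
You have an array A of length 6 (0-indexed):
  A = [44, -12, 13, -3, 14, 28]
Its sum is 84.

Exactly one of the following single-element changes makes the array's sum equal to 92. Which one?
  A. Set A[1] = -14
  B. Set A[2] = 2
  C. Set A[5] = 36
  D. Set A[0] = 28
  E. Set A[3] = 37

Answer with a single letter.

Option A: A[1] -12->-14, delta=-2, new_sum=84+(-2)=82
Option B: A[2] 13->2, delta=-11, new_sum=84+(-11)=73
Option C: A[5] 28->36, delta=8, new_sum=84+(8)=92 <-- matches target
Option D: A[0] 44->28, delta=-16, new_sum=84+(-16)=68
Option E: A[3] -3->37, delta=40, new_sum=84+(40)=124

Answer: C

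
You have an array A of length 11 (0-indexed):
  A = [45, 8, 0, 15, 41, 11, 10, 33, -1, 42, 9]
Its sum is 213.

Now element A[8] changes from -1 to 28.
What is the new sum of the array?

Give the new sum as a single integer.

Old value at index 8: -1
New value at index 8: 28
Delta = 28 - -1 = 29
New sum = old_sum + delta = 213 + (29) = 242

Answer: 242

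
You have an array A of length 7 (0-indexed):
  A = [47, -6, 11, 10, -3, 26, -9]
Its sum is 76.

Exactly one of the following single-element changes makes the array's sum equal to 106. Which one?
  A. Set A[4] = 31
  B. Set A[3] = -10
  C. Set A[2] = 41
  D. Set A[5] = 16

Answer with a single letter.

Option A: A[4] -3->31, delta=34, new_sum=76+(34)=110
Option B: A[3] 10->-10, delta=-20, new_sum=76+(-20)=56
Option C: A[2] 11->41, delta=30, new_sum=76+(30)=106 <-- matches target
Option D: A[5] 26->16, delta=-10, new_sum=76+(-10)=66

Answer: C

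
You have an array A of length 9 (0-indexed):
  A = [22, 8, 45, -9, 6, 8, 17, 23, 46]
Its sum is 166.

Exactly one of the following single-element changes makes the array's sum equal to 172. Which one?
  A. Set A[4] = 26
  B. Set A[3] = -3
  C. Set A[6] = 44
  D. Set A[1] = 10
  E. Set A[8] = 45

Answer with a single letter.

Option A: A[4] 6->26, delta=20, new_sum=166+(20)=186
Option B: A[3] -9->-3, delta=6, new_sum=166+(6)=172 <-- matches target
Option C: A[6] 17->44, delta=27, new_sum=166+(27)=193
Option D: A[1] 8->10, delta=2, new_sum=166+(2)=168
Option E: A[8] 46->45, delta=-1, new_sum=166+(-1)=165

Answer: B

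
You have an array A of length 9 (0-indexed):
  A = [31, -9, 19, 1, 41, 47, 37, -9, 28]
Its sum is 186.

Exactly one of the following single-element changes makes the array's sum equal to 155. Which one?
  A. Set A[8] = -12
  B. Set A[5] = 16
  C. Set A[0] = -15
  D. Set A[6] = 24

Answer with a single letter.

Answer: B

Derivation:
Option A: A[8] 28->-12, delta=-40, new_sum=186+(-40)=146
Option B: A[5] 47->16, delta=-31, new_sum=186+(-31)=155 <-- matches target
Option C: A[0] 31->-15, delta=-46, new_sum=186+(-46)=140
Option D: A[6] 37->24, delta=-13, new_sum=186+(-13)=173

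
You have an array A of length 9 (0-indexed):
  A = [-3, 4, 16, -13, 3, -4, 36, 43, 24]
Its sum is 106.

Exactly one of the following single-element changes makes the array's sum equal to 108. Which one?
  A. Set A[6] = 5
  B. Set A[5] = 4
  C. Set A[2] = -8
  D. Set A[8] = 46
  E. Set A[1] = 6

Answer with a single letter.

Option A: A[6] 36->5, delta=-31, new_sum=106+(-31)=75
Option B: A[5] -4->4, delta=8, new_sum=106+(8)=114
Option C: A[2] 16->-8, delta=-24, new_sum=106+(-24)=82
Option D: A[8] 24->46, delta=22, new_sum=106+(22)=128
Option E: A[1] 4->6, delta=2, new_sum=106+(2)=108 <-- matches target

Answer: E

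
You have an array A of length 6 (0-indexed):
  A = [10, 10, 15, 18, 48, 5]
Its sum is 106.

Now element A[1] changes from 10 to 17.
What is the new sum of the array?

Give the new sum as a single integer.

Old value at index 1: 10
New value at index 1: 17
Delta = 17 - 10 = 7
New sum = old_sum + delta = 106 + (7) = 113

Answer: 113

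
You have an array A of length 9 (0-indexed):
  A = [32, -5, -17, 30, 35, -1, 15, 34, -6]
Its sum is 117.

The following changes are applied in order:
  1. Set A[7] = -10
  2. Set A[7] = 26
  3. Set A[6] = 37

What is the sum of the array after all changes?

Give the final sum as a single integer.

Initial sum: 117
Change 1: A[7] 34 -> -10, delta = -44, sum = 73
Change 2: A[7] -10 -> 26, delta = 36, sum = 109
Change 3: A[6] 15 -> 37, delta = 22, sum = 131

Answer: 131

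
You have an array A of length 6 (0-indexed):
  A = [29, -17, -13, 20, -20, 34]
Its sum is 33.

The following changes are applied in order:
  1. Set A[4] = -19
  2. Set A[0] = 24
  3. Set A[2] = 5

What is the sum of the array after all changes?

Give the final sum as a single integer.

Answer: 47

Derivation:
Initial sum: 33
Change 1: A[4] -20 -> -19, delta = 1, sum = 34
Change 2: A[0] 29 -> 24, delta = -5, sum = 29
Change 3: A[2] -13 -> 5, delta = 18, sum = 47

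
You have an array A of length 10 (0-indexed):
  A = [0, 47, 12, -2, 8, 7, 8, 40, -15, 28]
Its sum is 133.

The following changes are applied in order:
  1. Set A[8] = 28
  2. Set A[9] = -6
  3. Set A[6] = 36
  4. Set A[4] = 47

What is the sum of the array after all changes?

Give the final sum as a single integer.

Initial sum: 133
Change 1: A[8] -15 -> 28, delta = 43, sum = 176
Change 2: A[9] 28 -> -6, delta = -34, sum = 142
Change 3: A[6] 8 -> 36, delta = 28, sum = 170
Change 4: A[4] 8 -> 47, delta = 39, sum = 209

Answer: 209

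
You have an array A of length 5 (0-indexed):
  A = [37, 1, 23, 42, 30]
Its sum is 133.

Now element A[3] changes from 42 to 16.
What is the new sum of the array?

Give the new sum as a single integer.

Old value at index 3: 42
New value at index 3: 16
Delta = 16 - 42 = -26
New sum = old_sum + delta = 133 + (-26) = 107

Answer: 107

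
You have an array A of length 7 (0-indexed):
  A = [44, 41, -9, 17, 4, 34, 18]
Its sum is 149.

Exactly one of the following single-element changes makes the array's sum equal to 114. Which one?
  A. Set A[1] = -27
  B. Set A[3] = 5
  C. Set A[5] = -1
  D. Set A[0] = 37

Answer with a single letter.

Option A: A[1] 41->-27, delta=-68, new_sum=149+(-68)=81
Option B: A[3] 17->5, delta=-12, new_sum=149+(-12)=137
Option C: A[5] 34->-1, delta=-35, new_sum=149+(-35)=114 <-- matches target
Option D: A[0] 44->37, delta=-7, new_sum=149+(-7)=142

Answer: C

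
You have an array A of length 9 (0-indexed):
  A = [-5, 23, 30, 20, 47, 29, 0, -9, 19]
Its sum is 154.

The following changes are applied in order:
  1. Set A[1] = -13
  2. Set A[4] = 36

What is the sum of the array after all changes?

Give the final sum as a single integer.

Answer: 107

Derivation:
Initial sum: 154
Change 1: A[1] 23 -> -13, delta = -36, sum = 118
Change 2: A[4] 47 -> 36, delta = -11, sum = 107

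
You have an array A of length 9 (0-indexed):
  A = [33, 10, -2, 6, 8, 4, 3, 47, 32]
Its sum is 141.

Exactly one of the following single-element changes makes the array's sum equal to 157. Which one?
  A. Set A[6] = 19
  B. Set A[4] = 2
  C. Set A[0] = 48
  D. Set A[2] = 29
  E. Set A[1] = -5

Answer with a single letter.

Option A: A[6] 3->19, delta=16, new_sum=141+(16)=157 <-- matches target
Option B: A[4] 8->2, delta=-6, new_sum=141+(-6)=135
Option C: A[0] 33->48, delta=15, new_sum=141+(15)=156
Option D: A[2] -2->29, delta=31, new_sum=141+(31)=172
Option E: A[1] 10->-5, delta=-15, new_sum=141+(-15)=126

Answer: A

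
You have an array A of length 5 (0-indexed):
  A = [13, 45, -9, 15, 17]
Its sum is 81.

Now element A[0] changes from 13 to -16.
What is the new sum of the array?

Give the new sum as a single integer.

Old value at index 0: 13
New value at index 0: -16
Delta = -16 - 13 = -29
New sum = old_sum + delta = 81 + (-29) = 52

Answer: 52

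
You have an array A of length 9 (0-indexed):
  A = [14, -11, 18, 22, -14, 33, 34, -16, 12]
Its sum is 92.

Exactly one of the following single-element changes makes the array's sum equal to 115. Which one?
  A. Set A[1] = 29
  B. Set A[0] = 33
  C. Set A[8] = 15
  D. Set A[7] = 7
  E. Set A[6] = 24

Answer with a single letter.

Option A: A[1] -11->29, delta=40, new_sum=92+(40)=132
Option B: A[0] 14->33, delta=19, new_sum=92+(19)=111
Option C: A[8] 12->15, delta=3, new_sum=92+(3)=95
Option D: A[7] -16->7, delta=23, new_sum=92+(23)=115 <-- matches target
Option E: A[6] 34->24, delta=-10, new_sum=92+(-10)=82

Answer: D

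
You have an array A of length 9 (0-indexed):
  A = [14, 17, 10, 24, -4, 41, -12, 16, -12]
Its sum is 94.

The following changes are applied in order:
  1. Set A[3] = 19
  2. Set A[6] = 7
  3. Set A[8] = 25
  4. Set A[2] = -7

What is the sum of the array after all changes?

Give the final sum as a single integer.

Answer: 128

Derivation:
Initial sum: 94
Change 1: A[3] 24 -> 19, delta = -5, sum = 89
Change 2: A[6] -12 -> 7, delta = 19, sum = 108
Change 3: A[8] -12 -> 25, delta = 37, sum = 145
Change 4: A[2] 10 -> -7, delta = -17, sum = 128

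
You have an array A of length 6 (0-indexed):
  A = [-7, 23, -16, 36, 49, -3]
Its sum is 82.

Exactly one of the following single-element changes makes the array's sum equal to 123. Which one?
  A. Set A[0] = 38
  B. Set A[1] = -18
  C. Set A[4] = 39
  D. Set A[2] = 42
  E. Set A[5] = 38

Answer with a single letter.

Option A: A[0] -7->38, delta=45, new_sum=82+(45)=127
Option B: A[1] 23->-18, delta=-41, new_sum=82+(-41)=41
Option C: A[4] 49->39, delta=-10, new_sum=82+(-10)=72
Option D: A[2] -16->42, delta=58, new_sum=82+(58)=140
Option E: A[5] -3->38, delta=41, new_sum=82+(41)=123 <-- matches target

Answer: E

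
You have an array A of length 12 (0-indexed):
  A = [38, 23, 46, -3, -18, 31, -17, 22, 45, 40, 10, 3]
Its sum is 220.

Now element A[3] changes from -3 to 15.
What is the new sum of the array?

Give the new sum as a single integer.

Old value at index 3: -3
New value at index 3: 15
Delta = 15 - -3 = 18
New sum = old_sum + delta = 220 + (18) = 238

Answer: 238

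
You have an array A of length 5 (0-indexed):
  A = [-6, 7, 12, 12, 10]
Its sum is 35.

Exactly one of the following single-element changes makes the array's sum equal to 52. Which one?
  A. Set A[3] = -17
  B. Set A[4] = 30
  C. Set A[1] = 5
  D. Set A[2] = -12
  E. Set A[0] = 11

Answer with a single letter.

Option A: A[3] 12->-17, delta=-29, new_sum=35+(-29)=6
Option B: A[4] 10->30, delta=20, new_sum=35+(20)=55
Option C: A[1] 7->5, delta=-2, new_sum=35+(-2)=33
Option D: A[2] 12->-12, delta=-24, new_sum=35+(-24)=11
Option E: A[0] -6->11, delta=17, new_sum=35+(17)=52 <-- matches target

Answer: E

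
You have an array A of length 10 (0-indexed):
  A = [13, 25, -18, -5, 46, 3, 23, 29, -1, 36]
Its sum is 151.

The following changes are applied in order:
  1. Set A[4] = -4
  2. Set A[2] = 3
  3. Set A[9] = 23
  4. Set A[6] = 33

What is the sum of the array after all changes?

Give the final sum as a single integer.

Answer: 119

Derivation:
Initial sum: 151
Change 1: A[4] 46 -> -4, delta = -50, sum = 101
Change 2: A[2] -18 -> 3, delta = 21, sum = 122
Change 3: A[9] 36 -> 23, delta = -13, sum = 109
Change 4: A[6] 23 -> 33, delta = 10, sum = 119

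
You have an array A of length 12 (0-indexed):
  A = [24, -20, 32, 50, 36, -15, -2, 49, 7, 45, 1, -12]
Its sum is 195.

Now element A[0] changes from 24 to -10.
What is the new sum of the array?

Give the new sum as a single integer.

Answer: 161

Derivation:
Old value at index 0: 24
New value at index 0: -10
Delta = -10 - 24 = -34
New sum = old_sum + delta = 195 + (-34) = 161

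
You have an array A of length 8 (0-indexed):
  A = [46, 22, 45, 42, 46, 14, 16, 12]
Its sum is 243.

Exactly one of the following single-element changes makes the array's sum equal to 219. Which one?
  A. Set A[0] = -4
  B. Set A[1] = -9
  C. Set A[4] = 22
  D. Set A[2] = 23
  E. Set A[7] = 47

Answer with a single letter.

Answer: C

Derivation:
Option A: A[0] 46->-4, delta=-50, new_sum=243+(-50)=193
Option B: A[1] 22->-9, delta=-31, new_sum=243+(-31)=212
Option C: A[4] 46->22, delta=-24, new_sum=243+(-24)=219 <-- matches target
Option D: A[2] 45->23, delta=-22, new_sum=243+(-22)=221
Option E: A[7] 12->47, delta=35, new_sum=243+(35)=278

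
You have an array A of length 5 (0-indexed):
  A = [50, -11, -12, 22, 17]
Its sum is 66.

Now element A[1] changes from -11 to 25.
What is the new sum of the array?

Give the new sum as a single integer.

Answer: 102

Derivation:
Old value at index 1: -11
New value at index 1: 25
Delta = 25 - -11 = 36
New sum = old_sum + delta = 66 + (36) = 102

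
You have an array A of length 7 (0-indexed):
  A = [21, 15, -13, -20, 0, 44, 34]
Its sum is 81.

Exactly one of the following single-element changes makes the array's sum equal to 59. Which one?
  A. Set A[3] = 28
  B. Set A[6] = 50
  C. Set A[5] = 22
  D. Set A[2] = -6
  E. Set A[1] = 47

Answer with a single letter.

Answer: C

Derivation:
Option A: A[3] -20->28, delta=48, new_sum=81+(48)=129
Option B: A[6] 34->50, delta=16, new_sum=81+(16)=97
Option C: A[5] 44->22, delta=-22, new_sum=81+(-22)=59 <-- matches target
Option D: A[2] -13->-6, delta=7, new_sum=81+(7)=88
Option E: A[1] 15->47, delta=32, new_sum=81+(32)=113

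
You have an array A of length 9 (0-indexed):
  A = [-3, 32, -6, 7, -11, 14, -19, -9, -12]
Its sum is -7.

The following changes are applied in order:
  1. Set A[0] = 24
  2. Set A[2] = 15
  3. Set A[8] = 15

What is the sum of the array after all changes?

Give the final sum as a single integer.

Answer: 68

Derivation:
Initial sum: -7
Change 1: A[0] -3 -> 24, delta = 27, sum = 20
Change 2: A[2] -6 -> 15, delta = 21, sum = 41
Change 3: A[8] -12 -> 15, delta = 27, sum = 68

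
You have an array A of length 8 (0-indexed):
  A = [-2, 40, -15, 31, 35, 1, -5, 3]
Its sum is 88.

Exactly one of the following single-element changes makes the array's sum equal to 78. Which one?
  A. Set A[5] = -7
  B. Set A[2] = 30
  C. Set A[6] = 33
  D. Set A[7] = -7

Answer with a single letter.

Answer: D

Derivation:
Option A: A[5] 1->-7, delta=-8, new_sum=88+(-8)=80
Option B: A[2] -15->30, delta=45, new_sum=88+(45)=133
Option C: A[6] -5->33, delta=38, new_sum=88+(38)=126
Option D: A[7] 3->-7, delta=-10, new_sum=88+(-10)=78 <-- matches target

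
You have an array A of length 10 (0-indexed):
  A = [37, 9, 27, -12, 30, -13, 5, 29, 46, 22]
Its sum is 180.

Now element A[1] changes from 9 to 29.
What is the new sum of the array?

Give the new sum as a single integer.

Old value at index 1: 9
New value at index 1: 29
Delta = 29 - 9 = 20
New sum = old_sum + delta = 180 + (20) = 200

Answer: 200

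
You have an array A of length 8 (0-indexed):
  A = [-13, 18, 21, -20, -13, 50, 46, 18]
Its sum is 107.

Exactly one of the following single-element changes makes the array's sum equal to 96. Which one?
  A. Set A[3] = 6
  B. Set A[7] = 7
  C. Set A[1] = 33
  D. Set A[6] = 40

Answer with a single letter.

Option A: A[3] -20->6, delta=26, new_sum=107+(26)=133
Option B: A[7] 18->7, delta=-11, new_sum=107+(-11)=96 <-- matches target
Option C: A[1] 18->33, delta=15, new_sum=107+(15)=122
Option D: A[6] 46->40, delta=-6, new_sum=107+(-6)=101

Answer: B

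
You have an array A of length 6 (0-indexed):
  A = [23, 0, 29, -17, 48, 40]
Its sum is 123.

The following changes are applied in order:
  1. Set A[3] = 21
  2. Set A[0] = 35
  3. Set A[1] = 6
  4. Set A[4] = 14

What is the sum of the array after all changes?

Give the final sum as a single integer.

Answer: 145

Derivation:
Initial sum: 123
Change 1: A[3] -17 -> 21, delta = 38, sum = 161
Change 2: A[0] 23 -> 35, delta = 12, sum = 173
Change 3: A[1] 0 -> 6, delta = 6, sum = 179
Change 4: A[4] 48 -> 14, delta = -34, sum = 145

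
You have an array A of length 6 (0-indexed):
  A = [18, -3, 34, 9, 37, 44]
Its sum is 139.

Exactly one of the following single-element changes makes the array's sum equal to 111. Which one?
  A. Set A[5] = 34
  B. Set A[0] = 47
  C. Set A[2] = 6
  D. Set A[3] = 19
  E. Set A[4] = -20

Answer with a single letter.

Option A: A[5] 44->34, delta=-10, new_sum=139+(-10)=129
Option B: A[0] 18->47, delta=29, new_sum=139+(29)=168
Option C: A[2] 34->6, delta=-28, new_sum=139+(-28)=111 <-- matches target
Option D: A[3] 9->19, delta=10, new_sum=139+(10)=149
Option E: A[4] 37->-20, delta=-57, new_sum=139+(-57)=82

Answer: C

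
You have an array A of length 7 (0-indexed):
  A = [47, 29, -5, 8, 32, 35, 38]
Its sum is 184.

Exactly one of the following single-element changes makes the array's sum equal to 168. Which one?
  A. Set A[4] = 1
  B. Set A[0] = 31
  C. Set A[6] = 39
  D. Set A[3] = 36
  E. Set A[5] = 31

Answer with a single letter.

Answer: B

Derivation:
Option A: A[4] 32->1, delta=-31, new_sum=184+(-31)=153
Option B: A[0] 47->31, delta=-16, new_sum=184+(-16)=168 <-- matches target
Option C: A[6] 38->39, delta=1, new_sum=184+(1)=185
Option D: A[3] 8->36, delta=28, new_sum=184+(28)=212
Option E: A[5] 35->31, delta=-4, new_sum=184+(-4)=180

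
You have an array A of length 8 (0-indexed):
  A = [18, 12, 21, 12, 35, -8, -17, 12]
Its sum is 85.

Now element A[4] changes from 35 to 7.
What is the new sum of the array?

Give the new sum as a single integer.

Answer: 57

Derivation:
Old value at index 4: 35
New value at index 4: 7
Delta = 7 - 35 = -28
New sum = old_sum + delta = 85 + (-28) = 57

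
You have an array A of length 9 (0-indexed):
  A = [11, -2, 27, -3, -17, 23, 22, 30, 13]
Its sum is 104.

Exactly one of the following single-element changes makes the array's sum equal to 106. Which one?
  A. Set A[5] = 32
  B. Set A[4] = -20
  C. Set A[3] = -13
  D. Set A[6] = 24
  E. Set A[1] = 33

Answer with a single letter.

Answer: D

Derivation:
Option A: A[5] 23->32, delta=9, new_sum=104+(9)=113
Option B: A[4] -17->-20, delta=-3, new_sum=104+(-3)=101
Option C: A[3] -3->-13, delta=-10, new_sum=104+(-10)=94
Option D: A[6] 22->24, delta=2, new_sum=104+(2)=106 <-- matches target
Option E: A[1] -2->33, delta=35, new_sum=104+(35)=139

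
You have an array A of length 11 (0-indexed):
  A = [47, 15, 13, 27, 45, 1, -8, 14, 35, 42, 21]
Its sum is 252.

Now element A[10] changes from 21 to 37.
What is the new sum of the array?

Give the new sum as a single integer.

Old value at index 10: 21
New value at index 10: 37
Delta = 37 - 21 = 16
New sum = old_sum + delta = 252 + (16) = 268

Answer: 268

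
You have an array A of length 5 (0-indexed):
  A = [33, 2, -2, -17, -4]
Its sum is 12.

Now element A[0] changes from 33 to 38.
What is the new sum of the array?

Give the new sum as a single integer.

Old value at index 0: 33
New value at index 0: 38
Delta = 38 - 33 = 5
New sum = old_sum + delta = 12 + (5) = 17

Answer: 17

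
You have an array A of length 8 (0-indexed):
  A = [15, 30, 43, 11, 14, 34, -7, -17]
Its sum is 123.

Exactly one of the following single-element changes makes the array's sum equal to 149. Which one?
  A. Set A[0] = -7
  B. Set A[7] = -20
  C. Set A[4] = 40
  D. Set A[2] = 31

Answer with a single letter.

Answer: C

Derivation:
Option A: A[0] 15->-7, delta=-22, new_sum=123+(-22)=101
Option B: A[7] -17->-20, delta=-3, new_sum=123+(-3)=120
Option C: A[4] 14->40, delta=26, new_sum=123+(26)=149 <-- matches target
Option D: A[2] 43->31, delta=-12, new_sum=123+(-12)=111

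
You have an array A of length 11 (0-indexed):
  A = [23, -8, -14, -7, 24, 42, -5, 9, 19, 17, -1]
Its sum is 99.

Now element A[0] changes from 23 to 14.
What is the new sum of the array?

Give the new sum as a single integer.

Answer: 90

Derivation:
Old value at index 0: 23
New value at index 0: 14
Delta = 14 - 23 = -9
New sum = old_sum + delta = 99 + (-9) = 90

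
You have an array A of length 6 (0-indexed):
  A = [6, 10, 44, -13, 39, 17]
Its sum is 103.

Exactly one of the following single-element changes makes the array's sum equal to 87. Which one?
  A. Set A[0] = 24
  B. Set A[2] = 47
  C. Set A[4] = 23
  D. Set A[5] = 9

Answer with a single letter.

Option A: A[0] 6->24, delta=18, new_sum=103+(18)=121
Option B: A[2] 44->47, delta=3, new_sum=103+(3)=106
Option C: A[4] 39->23, delta=-16, new_sum=103+(-16)=87 <-- matches target
Option D: A[5] 17->9, delta=-8, new_sum=103+(-8)=95

Answer: C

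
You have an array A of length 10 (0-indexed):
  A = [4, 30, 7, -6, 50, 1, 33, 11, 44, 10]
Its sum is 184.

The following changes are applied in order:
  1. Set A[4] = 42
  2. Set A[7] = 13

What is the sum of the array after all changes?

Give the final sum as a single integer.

Initial sum: 184
Change 1: A[4] 50 -> 42, delta = -8, sum = 176
Change 2: A[7] 11 -> 13, delta = 2, sum = 178

Answer: 178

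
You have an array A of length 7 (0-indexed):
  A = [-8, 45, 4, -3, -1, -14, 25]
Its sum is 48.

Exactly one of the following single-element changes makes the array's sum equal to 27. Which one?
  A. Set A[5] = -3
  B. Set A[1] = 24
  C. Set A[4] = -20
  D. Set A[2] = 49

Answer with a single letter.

Answer: B

Derivation:
Option A: A[5] -14->-3, delta=11, new_sum=48+(11)=59
Option B: A[1] 45->24, delta=-21, new_sum=48+(-21)=27 <-- matches target
Option C: A[4] -1->-20, delta=-19, new_sum=48+(-19)=29
Option D: A[2] 4->49, delta=45, new_sum=48+(45)=93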